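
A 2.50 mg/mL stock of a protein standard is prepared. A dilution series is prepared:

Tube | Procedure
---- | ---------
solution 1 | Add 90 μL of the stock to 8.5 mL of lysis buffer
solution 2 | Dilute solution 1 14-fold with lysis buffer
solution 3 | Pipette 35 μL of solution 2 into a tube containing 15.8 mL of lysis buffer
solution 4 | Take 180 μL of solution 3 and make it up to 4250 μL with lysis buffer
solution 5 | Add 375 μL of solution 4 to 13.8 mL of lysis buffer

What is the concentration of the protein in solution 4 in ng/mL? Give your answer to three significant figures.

Step 1: 90 μL + 8.5 mL = 8590 μL total → factor 8590/90 = 95.444
Step 2: 14-fold → factor 14
Step 3: 35 μL + 15.8 mL = 15835 μL total → factor 15835/35 = 452.43
Step 4: 180 μL brought to 4250 μL → factor 4250/180 = 23.611
Dilution factor through solution 4 = 95.444 × 14 × 452.43 × 23.611 = 1.4274 × 10^7
[solution 4] = 2.50 mg/mL / 1.4274 × 10^7 = 1.751 × 10^-7 mg/mL = 0.175 ng/mL

0.175 ng/mL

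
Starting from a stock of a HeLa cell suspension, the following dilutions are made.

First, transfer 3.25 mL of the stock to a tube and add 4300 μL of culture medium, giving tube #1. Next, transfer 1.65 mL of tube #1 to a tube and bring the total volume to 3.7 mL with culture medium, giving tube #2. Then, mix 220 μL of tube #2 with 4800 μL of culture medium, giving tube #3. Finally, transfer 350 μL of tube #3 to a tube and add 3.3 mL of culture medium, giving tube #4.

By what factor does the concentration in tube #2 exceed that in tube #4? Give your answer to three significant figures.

Step 1: 3.25 mL + 4300 μL = 7.55 mL total → factor 7.55/3.25 = 2.3231
Step 2: 1.65 mL brought to 3.7 mL → factor 3.7/1.65 = 2.2424
Step 3: 220 μL + 4800 μL = 5020 μL total → factor 5020/220 = 22.818
Step 4: 350 μL + 3.3 mL = 3650 μL total → factor 3650/350 = 10.429
Dilution factor to tube #2 = 5.2093; to tube #4 = 1239.6
[tube #2]/[tube #4] = (factor to tube #4)/(factor to tube #2) = 1239.6/5.2093 = 238

238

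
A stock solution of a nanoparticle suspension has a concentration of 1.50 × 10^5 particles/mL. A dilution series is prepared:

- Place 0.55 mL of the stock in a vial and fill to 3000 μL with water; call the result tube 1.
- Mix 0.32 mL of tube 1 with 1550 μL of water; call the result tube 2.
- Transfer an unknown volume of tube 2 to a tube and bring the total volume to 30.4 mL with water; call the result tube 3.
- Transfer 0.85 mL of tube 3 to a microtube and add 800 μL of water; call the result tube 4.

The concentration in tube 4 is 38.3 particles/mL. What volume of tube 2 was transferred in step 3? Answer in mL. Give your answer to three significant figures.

Step 1: 0.55 mL brought to 3000 μL → factor 3/0.55 = 5.4545
Step 2: 0.32 mL + 1550 μL = 1.87 mL total → factor 1.87/0.32 = 5.8438
Step 3: v brought to 30.4 mL → factor = 30.4 mL/v
Step 4: 0.85 mL + 800 μL = 1.65 mL total → factor 1.65/0.85 = 1.9412
Product of known-step factors = 61.875
Overall factor = 1.50 × 10^5 particles/mL / (38.3 particles/mL) = 3916.4
Step-3 factor = 3916.4 / 61.875 = 63.296
v = 30.4 mL / 63.296 = 0.480 mL

0.480 mL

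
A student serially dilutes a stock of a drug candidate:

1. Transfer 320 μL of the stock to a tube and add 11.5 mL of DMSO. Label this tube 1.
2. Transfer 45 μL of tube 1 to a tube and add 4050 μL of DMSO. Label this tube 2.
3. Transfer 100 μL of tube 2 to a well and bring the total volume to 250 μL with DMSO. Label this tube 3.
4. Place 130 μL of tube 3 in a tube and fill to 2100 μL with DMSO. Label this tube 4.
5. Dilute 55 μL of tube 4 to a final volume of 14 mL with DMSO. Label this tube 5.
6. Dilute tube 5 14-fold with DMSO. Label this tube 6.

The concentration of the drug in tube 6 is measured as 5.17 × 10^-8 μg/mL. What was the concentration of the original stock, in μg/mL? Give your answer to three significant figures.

25.0 μg/mL

Step 1: 320 μL + 11.5 mL = 11820 μL total → factor 11820/320 = 36.938
Step 2: 45 μL + 4050 μL = 4095 μL total → factor 4095/45 = 91
Step 3: 100 μL brought to 250 μL → factor 250/100 = 2.5
Step 4: 130 μL brought to 2100 μL → factor 2100/130 = 16.154
Step 5: 55 μL brought to 14 mL → factor 14000/55 = 254.55
Step 6: 14-fold → factor 14
Overall dilution factor = 36.938 × 91 × 2.5 × 16.154 × 254.55 × 14 = 4.8375 × 10^8
Stock = 5.17 × 10^-8 μg/mL × 4.8375 × 10^8 = 25.0 μg/mL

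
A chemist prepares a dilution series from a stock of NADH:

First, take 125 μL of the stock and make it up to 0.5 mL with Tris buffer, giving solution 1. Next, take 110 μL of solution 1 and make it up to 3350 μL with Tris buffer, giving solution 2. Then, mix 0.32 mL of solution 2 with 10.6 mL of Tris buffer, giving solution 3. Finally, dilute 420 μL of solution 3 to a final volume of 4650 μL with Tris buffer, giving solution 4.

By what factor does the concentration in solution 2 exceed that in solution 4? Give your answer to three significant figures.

Step 1: 125 μL brought to 0.5 mL → factor 500/125 = 4
Step 2: 110 μL brought to 3350 μL → factor 3350/110 = 30.455
Step 3: 0.32 mL + 10.6 mL = 10.92 mL total → factor 10.92/0.32 = 34.125
Step 4: 420 μL brought to 4650 μL → factor 4650/420 = 11.071
Dilution factor to solution 2 = 121.82; to solution 4 = 46024
[solution 2]/[solution 4] = (factor to solution 4)/(factor to solution 2) = 46024/121.82 = 378

378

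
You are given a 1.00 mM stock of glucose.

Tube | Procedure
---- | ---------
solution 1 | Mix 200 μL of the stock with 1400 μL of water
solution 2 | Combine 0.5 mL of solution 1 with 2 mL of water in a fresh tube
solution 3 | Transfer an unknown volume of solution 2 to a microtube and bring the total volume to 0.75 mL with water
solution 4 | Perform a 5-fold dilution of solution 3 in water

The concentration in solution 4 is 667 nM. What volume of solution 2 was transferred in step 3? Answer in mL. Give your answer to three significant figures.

0.100 mL

Step 1: 200 μL + 1400 μL = 1600 μL total → factor 1600/200 = 8
Step 2: 0.5 mL + 2 mL = 2.5 mL total → factor 2.5/0.5 = 5
Step 3: v brought to 0.75 mL → factor = 0.75 mL/v
Step 4: 5-fold → factor 5
Product of known-step factors = 200
Overall factor = 1.00 mM / (667 nM) = 1499.3
Step-3 factor = 1499.3 / 200 = 7.4963
v = 0.75 mL / 7.4963 = 0.100 mL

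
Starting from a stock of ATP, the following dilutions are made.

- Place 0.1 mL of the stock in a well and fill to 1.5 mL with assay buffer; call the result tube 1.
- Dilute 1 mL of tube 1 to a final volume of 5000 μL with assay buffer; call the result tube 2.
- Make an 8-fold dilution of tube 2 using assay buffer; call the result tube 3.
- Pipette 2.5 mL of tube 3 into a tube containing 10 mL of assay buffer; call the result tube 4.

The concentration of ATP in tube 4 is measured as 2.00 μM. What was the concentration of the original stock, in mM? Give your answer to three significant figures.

6.00 mM

Step 1: 0.1 mL brought to 1.5 mL → factor 1.5/0.1 = 15
Step 2: 1 mL brought to 5000 μL → factor 5/1 = 5
Step 3: 8-fold → factor 8
Step 4: 2.5 mL + 10 mL = 12.5 mL total → factor 12.5/2.5 = 5
Overall dilution factor = 15 × 5 × 8 × 5 = 3000
Stock = 2.00 μM × 3000 = 6000 μM = 6.00 mM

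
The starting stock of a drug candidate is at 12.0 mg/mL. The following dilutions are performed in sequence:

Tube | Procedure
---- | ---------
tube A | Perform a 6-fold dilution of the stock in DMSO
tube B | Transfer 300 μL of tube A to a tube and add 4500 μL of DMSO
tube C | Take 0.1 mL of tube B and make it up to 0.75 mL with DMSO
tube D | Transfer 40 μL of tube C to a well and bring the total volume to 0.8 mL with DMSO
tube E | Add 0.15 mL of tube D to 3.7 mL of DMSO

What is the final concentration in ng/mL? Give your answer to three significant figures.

32.5 ng/mL

Step 1: 6-fold → factor 6
Step 2: 300 μL + 4500 μL = 4800 μL total → factor 4800/300 = 16
Step 3: 0.1 mL brought to 0.75 mL → factor 0.75/0.1 = 7.5
Step 4: 40 μL brought to 0.8 mL → factor 800/40 = 20
Step 5: 0.15 mL + 3.7 mL = 3.85 mL total → factor 3.85/0.15 = 25.667
Overall dilution factor = 6 × 16 × 7.5 × 20 × 25.667 = 3.696 × 10^5
Final = 12.0 mg/mL / 3.696 × 10^5 = 3.247 × 10^-5 mg/mL = 32.5 ng/mL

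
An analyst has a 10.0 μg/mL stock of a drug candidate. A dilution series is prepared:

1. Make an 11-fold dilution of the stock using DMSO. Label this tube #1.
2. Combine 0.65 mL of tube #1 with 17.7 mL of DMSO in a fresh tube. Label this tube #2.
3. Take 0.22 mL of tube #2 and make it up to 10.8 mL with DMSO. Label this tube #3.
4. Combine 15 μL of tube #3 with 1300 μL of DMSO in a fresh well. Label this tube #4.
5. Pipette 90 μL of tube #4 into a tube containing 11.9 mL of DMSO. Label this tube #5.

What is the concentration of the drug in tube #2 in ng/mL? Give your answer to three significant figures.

32.2 ng/mL

Step 1: 11-fold → factor 11
Step 2: 0.65 mL + 17.7 mL = 18.35 mL total → factor 18.35/0.65 = 28.231
Dilution factor through tube #2 = 11 × 28.231 = 310.54
[tube #2] = 10.0 μg/mL / 310.54 = 0.03220 μg/mL = 32.2 ng/mL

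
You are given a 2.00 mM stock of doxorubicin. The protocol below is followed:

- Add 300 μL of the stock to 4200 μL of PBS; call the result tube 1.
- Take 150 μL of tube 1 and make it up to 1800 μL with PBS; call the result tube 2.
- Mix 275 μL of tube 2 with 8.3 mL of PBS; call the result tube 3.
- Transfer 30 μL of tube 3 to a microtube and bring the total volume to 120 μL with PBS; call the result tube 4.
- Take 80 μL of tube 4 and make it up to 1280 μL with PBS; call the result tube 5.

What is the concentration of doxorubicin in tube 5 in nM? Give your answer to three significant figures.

5.57 nM

Step 1: 300 μL + 4200 μL = 4500 μL total → factor 4500/300 = 15
Step 2: 150 μL brought to 1800 μL → factor 1800/150 = 12
Step 3: 275 μL + 8.3 mL = 8575 μL total → factor 8575/275 = 31.182
Step 4: 30 μL brought to 120 μL → factor 120/30 = 4
Step 5: 80 μL brought to 1280 μL → factor 1280/80 = 16
Overall dilution factor = 15 × 12 × 31.182 × 4 × 16 = 3.5921 × 10^5
Final = 2.00 mM / 3.5921 × 10^5 = 5.568 × 10^-6 mM = 5.57 nM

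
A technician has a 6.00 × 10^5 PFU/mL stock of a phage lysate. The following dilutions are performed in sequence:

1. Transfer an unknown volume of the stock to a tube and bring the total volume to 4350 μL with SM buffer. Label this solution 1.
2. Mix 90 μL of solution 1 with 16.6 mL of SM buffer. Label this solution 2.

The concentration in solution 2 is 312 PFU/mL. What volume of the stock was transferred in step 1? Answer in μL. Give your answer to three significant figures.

419 μL

Step 1: v brought to 4350 μL → factor = 4350 μL/v
Step 2: 90 μL + 16.6 mL = 16690 μL total → factor 16690/90 = 185.44
Product of known-step factors = 185.44
Overall factor = 6.00 × 10^5 PFU/mL / (312 PFU/mL) = 1923.1
Step-1 factor = 1923.1 / 185.44 = 10.37
v = 4350 μL / 10.37 = 419 μL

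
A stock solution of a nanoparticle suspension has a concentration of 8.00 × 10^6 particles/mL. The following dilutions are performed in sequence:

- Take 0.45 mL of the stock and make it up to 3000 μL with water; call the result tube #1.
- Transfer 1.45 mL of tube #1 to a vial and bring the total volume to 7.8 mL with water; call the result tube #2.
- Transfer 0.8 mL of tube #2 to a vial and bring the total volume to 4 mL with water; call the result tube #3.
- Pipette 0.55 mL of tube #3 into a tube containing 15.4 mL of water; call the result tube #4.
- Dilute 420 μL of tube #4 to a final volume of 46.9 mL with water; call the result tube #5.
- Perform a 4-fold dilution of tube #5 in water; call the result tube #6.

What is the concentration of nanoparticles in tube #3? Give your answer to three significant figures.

4.46 × 10^4 particles/mL

Step 1: 0.45 mL brought to 3000 μL → factor 3/0.45 = 6.6667
Step 2: 1.45 mL brought to 7.8 mL → factor 7.8/1.45 = 5.3793
Step 3: 0.8 mL brought to 4 mL → factor 4/0.8 = 5
Dilution factor through tube #3 = 6.6667 × 5.3793 × 5 = 179.31
[tube #3] = 8.00 × 10^6 particles/mL / 179.31 = 4.46 × 10^4 particles/mL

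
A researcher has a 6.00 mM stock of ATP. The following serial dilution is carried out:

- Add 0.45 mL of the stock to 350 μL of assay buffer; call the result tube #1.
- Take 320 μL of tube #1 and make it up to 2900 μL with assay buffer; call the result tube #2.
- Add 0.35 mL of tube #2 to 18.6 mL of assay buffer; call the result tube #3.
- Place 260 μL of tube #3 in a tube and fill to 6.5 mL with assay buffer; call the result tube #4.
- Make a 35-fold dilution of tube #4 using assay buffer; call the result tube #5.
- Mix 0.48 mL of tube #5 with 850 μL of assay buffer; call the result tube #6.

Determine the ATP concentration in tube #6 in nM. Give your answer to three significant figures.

2.84 nM

Step 1: 0.45 mL + 350 μL = 0.8 mL total → factor 0.8/0.45 = 1.7778
Step 2: 320 μL brought to 2900 μL → factor 2900/320 = 9.0625
Step 3: 0.35 mL + 18.6 mL = 18.95 mL total → factor 18.95/0.35 = 54.143
Step 4: 260 μL brought to 6.5 mL → factor 6500/260 = 25
Step 5: 35-fold → factor 35
Step 6: 0.48 mL + 850 μL = 1.33 mL total → factor 1.33/0.48 = 2.7708
Overall dilution factor = 1.7778 × 9.0625 × 54.143 × 25 × 35 × 2.7708 = 2.1149 × 10^6
Final = 6.00 mM / 2.1149 × 10^6 = 2.837 × 10^-6 mM = 2.84 nM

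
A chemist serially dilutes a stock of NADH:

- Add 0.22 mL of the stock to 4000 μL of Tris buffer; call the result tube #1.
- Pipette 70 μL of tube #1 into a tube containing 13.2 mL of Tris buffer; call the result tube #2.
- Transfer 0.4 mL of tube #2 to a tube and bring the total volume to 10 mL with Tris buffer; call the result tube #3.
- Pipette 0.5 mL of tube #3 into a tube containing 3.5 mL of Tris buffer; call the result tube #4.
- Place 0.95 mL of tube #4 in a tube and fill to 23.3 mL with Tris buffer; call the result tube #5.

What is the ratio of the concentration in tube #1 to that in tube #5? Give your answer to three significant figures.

Step 1: 0.22 mL + 4000 μL = 4.22 mL total → factor 4.22/0.22 = 19.182
Step 2: 70 μL + 13.2 mL = 13270 μL total → factor 13270/70 = 189.57
Step 3: 0.4 mL brought to 10 mL → factor 10/0.4 = 25
Step 4: 0.5 mL + 3.5 mL = 4 mL total → factor 4/0.5 = 8
Step 5: 0.95 mL brought to 23.3 mL → factor 23.3/0.95 = 24.526
Dilution factor to tube #1 = 19.182; to tube #5 = 1.7837 × 10^7
[tube #1]/[tube #5] = (factor to tube #5)/(factor to tube #1) = 1.7837 × 10^7/19.182 = 9.30 × 10^5

9.30 × 10^5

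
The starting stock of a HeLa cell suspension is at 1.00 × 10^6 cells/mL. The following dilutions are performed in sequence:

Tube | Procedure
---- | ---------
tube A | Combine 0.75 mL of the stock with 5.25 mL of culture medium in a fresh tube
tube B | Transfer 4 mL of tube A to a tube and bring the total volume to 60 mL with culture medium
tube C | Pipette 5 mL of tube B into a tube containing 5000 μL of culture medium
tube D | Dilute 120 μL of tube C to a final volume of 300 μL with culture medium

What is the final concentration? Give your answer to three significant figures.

1.67 × 10^3 cells/mL

Step 1: 0.75 mL + 5.25 mL = 6 mL total → factor 6/0.75 = 8
Step 2: 4 mL brought to 60 mL → factor 60/4 = 15
Step 3: 5 mL + 5000 μL = 10 mL total → factor 10/5 = 2
Step 4: 120 μL brought to 300 μL → factor 300/120 = 2.5
Overall dilution factor = 8 × 15 × 2 × 2.5 = 600
Final = 1.00 × 10^6 cells/mL / 600 = 1.67 × 10^3 cells/mL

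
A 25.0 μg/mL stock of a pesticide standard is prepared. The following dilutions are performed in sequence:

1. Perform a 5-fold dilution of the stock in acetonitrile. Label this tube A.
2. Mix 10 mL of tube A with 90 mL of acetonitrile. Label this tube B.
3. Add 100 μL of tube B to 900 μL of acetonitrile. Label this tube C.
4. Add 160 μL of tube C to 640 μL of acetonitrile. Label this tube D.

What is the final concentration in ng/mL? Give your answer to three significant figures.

Step 1: 5-fold → factor 5
Step 2: 10 mL + 90 mL = 100 mL total → factor 100/10 = 10
Step 3: 100 μL + 900 μL = 1000 μL total → factor 1000/100 = 10
Step 4: 160 μL + 640 μL = 800 μL total → factor 800/160 = 5
Overall dilution factor = 5 × 10 × 10 × 5 = 2500
Final = 25.0 μg/mL / 2500 = 0.01000 μg/mL = 10.0 ng/mL

10.0 ng/mL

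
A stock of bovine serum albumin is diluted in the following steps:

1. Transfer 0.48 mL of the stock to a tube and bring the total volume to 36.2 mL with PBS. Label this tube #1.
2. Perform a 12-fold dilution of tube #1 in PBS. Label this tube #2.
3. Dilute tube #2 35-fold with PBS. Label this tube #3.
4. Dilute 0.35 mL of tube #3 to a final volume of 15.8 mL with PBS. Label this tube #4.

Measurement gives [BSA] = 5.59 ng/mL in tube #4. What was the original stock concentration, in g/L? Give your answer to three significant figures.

Step 1: 0.48 mL brought to 36.2 mL → factor 36.2/0.48 = 75.417
Step 2: 12-fold → factor 12
Step 3: 35-fold → factor 35
Step 4: 0.35 mL brought to 15.8 mL → factor 15.8/0.35 = 45.143
Overall dilution factor = 75.417 × 12 × 35 × 45.143 = 1.4299 × 10^6
Stock = 5.59 ng/mL × 1.4299 × 10^6 = 7.993 × 10^6 ng/mL = 7.99 g/L

7.99 g/L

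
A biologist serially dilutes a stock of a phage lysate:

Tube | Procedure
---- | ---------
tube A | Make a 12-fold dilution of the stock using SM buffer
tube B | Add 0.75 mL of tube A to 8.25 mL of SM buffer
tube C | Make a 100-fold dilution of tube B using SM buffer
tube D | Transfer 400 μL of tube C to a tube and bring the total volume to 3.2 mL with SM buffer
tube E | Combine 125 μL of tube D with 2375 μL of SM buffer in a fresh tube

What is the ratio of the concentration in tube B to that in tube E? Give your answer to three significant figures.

1.60 × 10^4

Step 1: 12-fold → factor 12
Step 2: 0.75 mL + 8.25 mL = 9 mL total → factor 9/0.75 = 12
Step 3: 100-fold → factor 100
Step 4: 400 μL brought to 3.2 mL → factor 3200/400 = 8
Step 5: 125 μL + 2375 μL = 2500 μL total → factor 2500/125 = 20
Dilution factor to tube B = 144; to tube E = 2.304 × 10^6
[tube B]/[tube E] = (factor to tube E)/(factor to tube B) = 2.304 × 10^6/144 = 1.60 × 10^4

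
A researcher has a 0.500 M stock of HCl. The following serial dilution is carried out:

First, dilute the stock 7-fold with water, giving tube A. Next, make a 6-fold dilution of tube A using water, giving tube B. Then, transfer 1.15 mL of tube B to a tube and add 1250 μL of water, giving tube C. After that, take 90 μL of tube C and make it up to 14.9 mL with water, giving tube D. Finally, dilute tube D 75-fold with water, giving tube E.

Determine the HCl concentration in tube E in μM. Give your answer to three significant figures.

0.459 μM

Step 1: 7-fold → factor 7
Step 2: 6-fold → factor 6
Step 3: 1.15 mL + 1250 μL = 2.4 mL total → factor 2.4/1.15 = 2.087
Step 4: 90 μL brought to 14.9 mL → factor 14900/90 = 165.56
Step 5: 75-fold → factor 75
Overall dilution factor = 7 × 6 × 2.087 × 165.56 × 75 = 1.0883 × 10^6
Final = 0.500 M / 1.0883 × 10^6 = 4.594 × 10^-7 M = 0.459 μM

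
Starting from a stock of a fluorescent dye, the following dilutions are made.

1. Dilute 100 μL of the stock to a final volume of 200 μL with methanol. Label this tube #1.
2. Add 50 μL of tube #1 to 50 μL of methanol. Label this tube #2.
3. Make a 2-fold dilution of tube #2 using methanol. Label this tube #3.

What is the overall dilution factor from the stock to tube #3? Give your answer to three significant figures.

Step 1: 100 μL brought to 200 μL → factor 200/100 = 2
Step 2: 50 μL + 50 μL = 100 μL total → factor 100/50 = 2
Step 3: 2-fold → factor 2
Overall dilution factor = 2 × 2 × 2 = 8

8.00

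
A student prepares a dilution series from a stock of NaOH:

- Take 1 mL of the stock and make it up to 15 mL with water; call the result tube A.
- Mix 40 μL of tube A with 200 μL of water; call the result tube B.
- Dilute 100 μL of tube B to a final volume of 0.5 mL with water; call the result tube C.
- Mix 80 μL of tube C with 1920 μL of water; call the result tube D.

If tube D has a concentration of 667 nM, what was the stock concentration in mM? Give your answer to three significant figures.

Step 1: 1 mL brought to 15 mL → factor 15/1 = 15
Step 2: 40 μL + 200 μL = 240 μL total → factor 240/40 = 6
Step 3: 100 μL brought to 0.5 mL → factor 500/100 = 5
Step 4: 80 μL + 1920 μL = 2000 μL total → factor 2000/80 = 25
Overall dilution factor = 15 × 6 × 5 × 25 = 11250
Stock = 667 nM × 11250 = 7.504 × 10^6 nM = 7.50 mM

7.50 mM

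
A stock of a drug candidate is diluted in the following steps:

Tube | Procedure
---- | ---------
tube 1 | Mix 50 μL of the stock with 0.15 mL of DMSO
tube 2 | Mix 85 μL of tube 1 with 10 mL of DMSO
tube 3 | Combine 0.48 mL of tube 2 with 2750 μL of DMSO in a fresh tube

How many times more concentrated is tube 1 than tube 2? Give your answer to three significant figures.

Step 1: 50 μL + 0.15 mL = 200 μL total → factor 200/50 = 4
Step 2: 85 μL + 10 mL = 10085 μL total → factor 10085/85 = 118.65
Dilution factor to tube 1 = 4; to tube 2 = 474.59
[tube 1]/[tube 2] = (factor to tube 2)/(factor to tube 1) = 474.59/4 = 119

119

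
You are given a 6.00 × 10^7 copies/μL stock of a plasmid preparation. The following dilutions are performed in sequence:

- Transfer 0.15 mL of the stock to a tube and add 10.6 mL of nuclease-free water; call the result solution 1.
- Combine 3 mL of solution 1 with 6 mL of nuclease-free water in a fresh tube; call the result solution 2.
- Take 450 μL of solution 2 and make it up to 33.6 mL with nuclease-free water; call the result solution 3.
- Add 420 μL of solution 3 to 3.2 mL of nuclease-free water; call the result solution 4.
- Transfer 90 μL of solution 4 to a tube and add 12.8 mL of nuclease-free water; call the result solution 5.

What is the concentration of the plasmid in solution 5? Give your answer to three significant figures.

3.03 copies/μL

Step 1: 0.15 mL + 10.6 mL = 10.75 mL total → factor 10.75/0.15 = 71.667
Step 2: 3 mL + 6 mL = 9 mL total → factor 9/3 = 3
Step 3: 450 μL brought to 33.6 mL → factor 33600/450 = 74.667
Step 4: 420 μL + 3.2 mL = 3620 μL total → factor 3620/420 = 8.619
Step 5: 90 μL + 12.8 mL = 12890 μL total → factor 12890/90 = 143.22
Overall dilution factor = 71.667 × 3 × 74.667 × 8.619 × 143.22 = 1.9817 × 10^7
Final = 6.00 × 10^7 copies/μL / 1.9817 × 10^7 = 3.03 copies/μL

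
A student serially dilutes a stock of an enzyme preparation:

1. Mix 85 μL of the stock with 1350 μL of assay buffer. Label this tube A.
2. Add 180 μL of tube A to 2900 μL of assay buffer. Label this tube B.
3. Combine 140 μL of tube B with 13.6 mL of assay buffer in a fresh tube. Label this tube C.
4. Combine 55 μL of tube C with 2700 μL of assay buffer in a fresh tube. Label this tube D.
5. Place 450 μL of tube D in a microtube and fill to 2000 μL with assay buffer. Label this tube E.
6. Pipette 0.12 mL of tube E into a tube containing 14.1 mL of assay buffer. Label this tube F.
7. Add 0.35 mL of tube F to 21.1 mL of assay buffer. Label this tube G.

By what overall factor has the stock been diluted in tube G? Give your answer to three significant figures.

Step 1: 85 μL + 1350 μL = 1435 μL total → factor 1435/85 = 16.882
Step 2: 180 μL + 2900 μL = 3080 μL total → factor 3080/180 = 17.111
Step 3: 140 μL + 13.6 mL = 13740 μL total → factor 13740/140 = 98.143
Step 4: 55 μL + 2700 μL = 2755 μL total → factor 2755/55 = 50.091
Step 5: 450 μL brought to 2000 μL → factor 2000/450 = 4.4444
Step 6: 0.12 mL + 14.1 mL = 14.22 mL total → factor 14.22/0.12 = 118.5
Step 7: 0.35 mL + 21.1 mL = 21.45 mL total → factor 21.45/0.35 = 61.286
Overall dilution factor = 16.882 × 17.111 × 98.143 × 50.091 × 4.4444 × 118.5 × 61.286 = 4.5838 × 10^10

4.58 × 10^10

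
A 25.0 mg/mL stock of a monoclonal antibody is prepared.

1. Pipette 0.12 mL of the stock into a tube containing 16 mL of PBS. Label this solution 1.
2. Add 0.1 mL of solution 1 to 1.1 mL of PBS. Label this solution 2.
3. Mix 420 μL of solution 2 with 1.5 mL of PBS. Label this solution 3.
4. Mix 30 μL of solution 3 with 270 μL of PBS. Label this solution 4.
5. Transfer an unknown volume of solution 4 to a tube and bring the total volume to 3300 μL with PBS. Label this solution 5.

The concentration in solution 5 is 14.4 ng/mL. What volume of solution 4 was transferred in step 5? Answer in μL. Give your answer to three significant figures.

140 μL

Step 1: 0.12 mL + 16 mL = 16.12 mL total → factor 16.12/0.12 = 134.33
Step 2: 0.1 mL + 1.1 mL = 1.2 mL total → factor 1.2/0.1 = 12
Step 3: 420 μL + 1.5 mL = 1920 μL total → factor 1920/420 = 4.5714
Step 4: 30 μL + 270 μL = 300 μL total → factor 300/30 = 10
Step 5: v brought to 3300 μL → factor = 3300 μL/v
Product of known-step factors = 73691
Overall factor = 25.0 mg/mL / (14.4 ng/mL) = 1.7361 × 10^6
Step-5 factor = 1.7361 × 10^6 / 73691 = 23.559
v = 3300 μL / 23.559 = 140 μL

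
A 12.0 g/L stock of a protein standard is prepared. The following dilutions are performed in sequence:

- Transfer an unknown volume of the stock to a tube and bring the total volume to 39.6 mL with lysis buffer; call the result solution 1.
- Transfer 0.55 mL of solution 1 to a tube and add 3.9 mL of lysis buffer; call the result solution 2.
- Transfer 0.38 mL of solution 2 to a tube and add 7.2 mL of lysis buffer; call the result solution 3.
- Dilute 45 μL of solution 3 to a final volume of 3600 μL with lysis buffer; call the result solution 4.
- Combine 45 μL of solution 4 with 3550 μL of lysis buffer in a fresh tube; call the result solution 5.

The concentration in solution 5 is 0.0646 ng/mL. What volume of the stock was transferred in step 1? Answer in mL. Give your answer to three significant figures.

0.220 mL

Step 1: v brought to 39.6 mL → factor = 39.6 mL/v
Step 2: 0.55 mL + 3.9 mL = 4.45 mL total → factor 4.45/0.55 = 8.0909
Step 3: 0.38 mL + 7.2 mL = 7.58 mL total → factor 7.58/0.38 = 19.947
Step 4: 45 μL brought to 3600 μL → factor 3600/45 = 80
Step 5: 45 μL + 3550 μL = 3595 μL total → factor 3595/45 = 79.889
Product of known-step factors = 1.0315 × 10^6
Overall factor = 12.0 g/L / (0.0646 ng/mL) = 1.8576 × 10^8
Step-1 factor = 1.8576 × 10^8 / 1.0315 × 10^6 = 180.09
v = 39.6 mL / 180.09 = 0.220 mL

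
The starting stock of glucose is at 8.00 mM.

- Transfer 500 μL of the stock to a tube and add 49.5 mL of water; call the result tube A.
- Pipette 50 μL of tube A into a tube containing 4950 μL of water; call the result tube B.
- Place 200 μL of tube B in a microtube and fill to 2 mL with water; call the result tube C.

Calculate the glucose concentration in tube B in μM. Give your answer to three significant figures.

0.800 μM

Step 1: 500 μL + 49.5 mL = 50000 μL total → factor 50000/500 = 100
Step 2: 50 μL + 4950 μL = 5000 μL total → factor 5000/50 = 100
Dilution factor through tube B = 100 × 100 = 10000
[tube B] = 8.00 mM / 10000 = 0.0008000 mM = 0.800 μM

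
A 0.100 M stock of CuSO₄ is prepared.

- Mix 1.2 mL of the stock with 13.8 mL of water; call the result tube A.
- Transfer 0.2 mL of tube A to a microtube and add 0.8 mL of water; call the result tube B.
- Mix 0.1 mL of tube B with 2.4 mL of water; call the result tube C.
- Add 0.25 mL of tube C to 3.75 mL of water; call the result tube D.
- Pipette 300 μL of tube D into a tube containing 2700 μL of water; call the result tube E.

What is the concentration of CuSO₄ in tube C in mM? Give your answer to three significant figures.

0.0640 mM

Step 1: 1.2 mL + 13.8 mL = 15 mL total → factor 15/1.2 = 12.5
Step 2: 0.2 mL + 0.8 mL = 1 mL total → factor 1/0.2 = 5
Step 3: 0.1 mL + 2.4 mL = 2.5 mL total → factor 2.5/0.1 = 25
Dilution factor through tube C = 12.5 × 5 × 25 = 1562.5
[tube C] = 0.100 M / 1562.5 = 6.400 × 10^-5 M = 0.0640 mM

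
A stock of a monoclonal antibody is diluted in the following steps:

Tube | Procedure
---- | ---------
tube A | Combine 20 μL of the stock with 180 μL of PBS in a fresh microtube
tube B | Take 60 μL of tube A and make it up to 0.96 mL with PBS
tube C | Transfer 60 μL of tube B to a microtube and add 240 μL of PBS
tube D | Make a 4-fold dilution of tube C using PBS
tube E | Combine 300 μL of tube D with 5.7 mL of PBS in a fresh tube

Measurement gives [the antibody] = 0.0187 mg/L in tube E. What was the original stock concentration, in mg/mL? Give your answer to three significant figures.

1.20 mg/mL

Step 1: 20 μL + 180 μL = 200 μL total → factor 200/20 = 10
Step 2: 60 μL brought to 0.96 mL → factor 960/60 = 16
Step 3: 60 μL + 240 μL = 300 μL total → factor 300/60 = 5
Step 4: 4-fold → factor 4
Step 5: 300 μL + 5.7 mL = 6000 μL total → factor 6000/300 = 20
Overall dilution factor = 10 × 16 × 5 × 4 × 20 = 64000
Stock = 0.0187 mg/L × 64000 = 1197 mg/L = 1.20 mg/mL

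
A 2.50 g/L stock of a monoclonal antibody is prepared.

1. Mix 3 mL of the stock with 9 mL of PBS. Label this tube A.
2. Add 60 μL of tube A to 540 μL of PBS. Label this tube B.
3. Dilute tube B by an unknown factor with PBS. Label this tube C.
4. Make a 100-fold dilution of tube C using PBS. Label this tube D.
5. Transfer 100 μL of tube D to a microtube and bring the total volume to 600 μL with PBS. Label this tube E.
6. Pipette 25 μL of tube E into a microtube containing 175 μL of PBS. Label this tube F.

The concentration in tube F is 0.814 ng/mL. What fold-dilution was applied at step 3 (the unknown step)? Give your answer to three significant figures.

16.0-fold

Step 1: 3 mL + 9 mL = 12 mL total → factor 12/3 = 4
Step 2: 60 μL + 540 μL = 600 μL total → factor 600/60 = 10
Step 3: unknown factor x
Step 4: 100-fold → factor 100
Step 5: 100 μL brought to 600 μL → factor 600/100 = 6
Step 6: 25 μL + 175 μL = 200 μL total → factor 200/25 = 8
Product of known-step factors = 1.92 × 10^5
Overall factor = 2.50 g/L / (0.814 ng/mL) = 3.0713 × 10^6
x = 3.0713 × 10^6 / 1.92 × 10^5 = 16.0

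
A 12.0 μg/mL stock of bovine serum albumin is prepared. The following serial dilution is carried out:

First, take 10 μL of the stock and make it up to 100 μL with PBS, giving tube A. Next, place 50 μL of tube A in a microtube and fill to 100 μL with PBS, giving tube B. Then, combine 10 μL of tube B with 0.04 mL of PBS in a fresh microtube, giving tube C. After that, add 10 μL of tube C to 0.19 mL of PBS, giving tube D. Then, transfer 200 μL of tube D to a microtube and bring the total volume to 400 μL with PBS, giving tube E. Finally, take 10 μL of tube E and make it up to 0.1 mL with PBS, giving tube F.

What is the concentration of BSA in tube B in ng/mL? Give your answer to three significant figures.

Step 1: 10 μL brought to 100 μL → factor 100/10 = 10
Step 2: 50 μL brought to 100 μL → factor 100/50 = 2
Dilution factor through tube B = 10 × 2 = 20
[tube B] = 12.0 μg/mL / 20 = 0.6000 μg/mL = 600 ng/mL

600 ng/mL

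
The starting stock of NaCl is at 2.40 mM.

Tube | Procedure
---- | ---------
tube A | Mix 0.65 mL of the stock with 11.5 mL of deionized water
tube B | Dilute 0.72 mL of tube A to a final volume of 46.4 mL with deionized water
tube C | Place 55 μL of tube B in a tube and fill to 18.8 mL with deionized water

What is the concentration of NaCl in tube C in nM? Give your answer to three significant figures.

5.83 nM

Step 1: 0.65 mL + 11.5 mL = 12.15 mL total → factor 12.15/0.65 = 18.692
Step 2: 0.72 mL brought to 46.4 mL → factor 46.4/0.72 = 64.444
Step 3: 55 μL brought to 18.8 mL → factor 18800/55 = 341.82
Overall dilution factor = 18.692 × 64.444 × 341.82 = 4.1176 × 10^5
Final = 2.40 mM / 4.1176 × 10^5 = 5.829 × 10^-6 mM = 5.83 nM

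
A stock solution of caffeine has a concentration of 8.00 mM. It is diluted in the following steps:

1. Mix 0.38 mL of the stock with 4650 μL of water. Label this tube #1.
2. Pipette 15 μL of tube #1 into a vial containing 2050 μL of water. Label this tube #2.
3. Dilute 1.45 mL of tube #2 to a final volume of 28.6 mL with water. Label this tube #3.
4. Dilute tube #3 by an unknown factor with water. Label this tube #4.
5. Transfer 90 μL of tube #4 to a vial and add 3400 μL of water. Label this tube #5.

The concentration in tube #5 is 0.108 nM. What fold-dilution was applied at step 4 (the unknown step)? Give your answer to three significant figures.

53.1-fold

Step 1: 0.38 mL + 4650 μL = 5.03 mL total → factor 5.03/0.38 = 13.237
Step 2: 15 μL + 2050 μL = 2065 μL total → factor 2065/15 = 137.67
Step 3: 1.45 mL brought to 28.6 mL → factor 28.6/1.45 = 19.724
Step 4: unknown factor x
Step 5: 90 μL + 3400 μL = 3490 μL total → factor 3490/90 = 38.778
Product of known-step factors = 1.3938 × 10^6
Overall factor = 8.00 mM / (0.108 nM) = 7.4074 × 10^7
x = 7.4074 × 10^7 / 1.3938 × 10^6 = 53.1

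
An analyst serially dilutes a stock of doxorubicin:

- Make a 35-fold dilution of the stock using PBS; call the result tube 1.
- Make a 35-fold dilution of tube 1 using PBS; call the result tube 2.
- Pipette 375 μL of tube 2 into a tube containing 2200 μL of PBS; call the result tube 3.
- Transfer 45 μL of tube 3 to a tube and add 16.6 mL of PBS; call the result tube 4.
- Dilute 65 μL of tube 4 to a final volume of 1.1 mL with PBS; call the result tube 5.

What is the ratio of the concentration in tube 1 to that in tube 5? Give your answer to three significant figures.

1.50 × 10^6

Step 1: 35-fold → factor 35
Step 2: 35-fold → factor 35
Step 3: 375 μL + 2200 μL = 2575 μL total → factor 2575/375 = 6.8667
Step 4: 45 μL + 16.6 mL = 16645 μL total → factor 16645/45 = 369.89
Step 5: 65 μL brought to 1.1 mL → factor 1100/65 = 16.923
Dilution factor to tube 1 = 35; to tube 5 = 5.2654 × 10^7
[tube 1]/[tube 5] = (factor to tube 5)/(factor to tube 1) = 5.2654 × 10^7/35 = 1.50 × 10^6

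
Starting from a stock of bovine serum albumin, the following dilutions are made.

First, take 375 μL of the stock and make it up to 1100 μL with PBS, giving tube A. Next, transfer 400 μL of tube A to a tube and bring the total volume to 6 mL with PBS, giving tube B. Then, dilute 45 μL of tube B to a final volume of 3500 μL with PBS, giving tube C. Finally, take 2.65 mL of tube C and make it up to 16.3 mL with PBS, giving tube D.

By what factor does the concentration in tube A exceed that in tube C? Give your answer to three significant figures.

Step 1: 375 μL brought to 1100 μL → factor 1100/375 = 2.9333
Step 2: 400 μL brought to 6 mL → factor 6000/400 = 15
Step 3: 45 μL brought to 3500 μL → factor 3500/45 = 77.778
Dilution factor to tube A = 2.9333; to tube C = 3422.2
[tube A]/[tube C] = (factor to tube C)/(factor to tube A) = 3422.2/2.9333 = 1.17 × 10^3

1.17 × 10^3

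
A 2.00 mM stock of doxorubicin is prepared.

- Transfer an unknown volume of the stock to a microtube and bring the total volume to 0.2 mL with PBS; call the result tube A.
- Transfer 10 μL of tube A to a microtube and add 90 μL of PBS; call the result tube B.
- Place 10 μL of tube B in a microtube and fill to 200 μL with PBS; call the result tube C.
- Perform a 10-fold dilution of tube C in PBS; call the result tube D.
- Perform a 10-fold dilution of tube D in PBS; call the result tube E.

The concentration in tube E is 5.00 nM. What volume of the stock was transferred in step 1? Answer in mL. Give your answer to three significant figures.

0.0100 mL

Step 1: v brought to 0.2 mL → factor = 0.2 mL/v
Step 2: 10 μL + 90 μL = 100 μL total → factor 100/10 = 10
Step 3: 10 μL brought to 200 μL → factor 200/10 = 20
Step 4: 10-fold → factor 10
Step 5: 10-fold → factor 10
Product of known-step factors = 20000
Overall factor = 2.00 mM / (5.00 nM) = 4 × 10^5
Step-1 factor = 4 × 10^5 / 20000 = 20
v = 0.2 mL / 20 = 0.0100 mL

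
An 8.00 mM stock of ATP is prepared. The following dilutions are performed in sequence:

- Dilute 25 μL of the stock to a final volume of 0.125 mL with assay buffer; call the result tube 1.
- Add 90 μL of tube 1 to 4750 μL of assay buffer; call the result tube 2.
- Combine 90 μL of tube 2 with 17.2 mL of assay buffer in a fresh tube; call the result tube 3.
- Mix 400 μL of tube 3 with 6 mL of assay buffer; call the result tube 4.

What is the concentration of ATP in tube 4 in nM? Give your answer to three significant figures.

9.68 nM

Step 1: 25 μL brought to 0.125 mL → factor 125/25 = 5
Step 2: 90 μL + 4750 μL = 4840 μL total → factor 4840/90 = 53.778
Step 3: 90 μL + 17.2 mL = 17290 μL total → factor 17290/90 = 192.11
Step 4: 400 μL + 6 mL = 6400 μL total → factor 6400/400 = 16
Overall dilution factor = 5 × 53.778 × 192.11 × 16 = 8.265 × 10^5
Final = 8.00 mM / 8.265 × 10^5 = 9.679 × 10^-6 mM = 9.68 nM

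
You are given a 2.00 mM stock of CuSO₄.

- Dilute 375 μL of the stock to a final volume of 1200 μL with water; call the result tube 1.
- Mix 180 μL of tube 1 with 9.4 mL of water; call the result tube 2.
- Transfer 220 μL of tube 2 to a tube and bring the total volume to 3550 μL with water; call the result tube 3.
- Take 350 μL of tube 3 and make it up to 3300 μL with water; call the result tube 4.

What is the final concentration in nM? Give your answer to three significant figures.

Step 1: 375 μL brought to 1200 μL → factor 1200/375 = 3.2
Step 2: 180 μL + 9.4 mL = 9580 μL total → factor 9580/180 = 53.222
Step 3: 220 μL brought to 3550 μL → factor 3550/220 = 16.136
Step 4: 350 μL brought to 3300 μL → factor 3300/350 = 9.4286
Overall dilution factor = 3.2 × 53.222 × 16.136 × 9.4286 = 25912
Final = 2.00 mM / 25912 = 7.719 × 10^-5 mM = 77.2 nM

77.2 nM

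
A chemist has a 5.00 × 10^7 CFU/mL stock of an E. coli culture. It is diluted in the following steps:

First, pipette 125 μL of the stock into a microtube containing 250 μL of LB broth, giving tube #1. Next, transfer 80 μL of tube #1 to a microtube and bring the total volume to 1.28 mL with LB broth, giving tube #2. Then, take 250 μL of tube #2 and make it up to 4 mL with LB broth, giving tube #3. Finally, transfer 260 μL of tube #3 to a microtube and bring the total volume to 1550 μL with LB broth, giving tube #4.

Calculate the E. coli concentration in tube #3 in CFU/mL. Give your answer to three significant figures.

6.51 × 10^4 CFU/mL

Step 1: 125 μL + 250 μL = 375 μL total → factor 375/125 = 3
Step 2: 80 μL brought to 1.28 mL → factor 1280/80 = 16
Step 3: 250 μL brought to 4 mL → factor 4000/250 = 16
Dilution factor through tube #3 = 3 × 16 × 16 = 768
[tube #3] = 5.00 × 10^7 CFU/mL / 768 = 6.51 × 10^4 CFU/mL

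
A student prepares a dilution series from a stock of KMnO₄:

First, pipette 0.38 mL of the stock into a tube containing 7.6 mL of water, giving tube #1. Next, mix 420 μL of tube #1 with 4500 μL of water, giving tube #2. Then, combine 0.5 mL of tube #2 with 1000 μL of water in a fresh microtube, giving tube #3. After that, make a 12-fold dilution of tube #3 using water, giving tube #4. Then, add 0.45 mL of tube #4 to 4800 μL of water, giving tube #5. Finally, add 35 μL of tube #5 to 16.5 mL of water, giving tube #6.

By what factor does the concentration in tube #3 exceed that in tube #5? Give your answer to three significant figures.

140

Step 1: 0.38 mL + 7.6 mL = 7.98 mL total → factor 7.98/0.38 = 21
Step 2: 420 μL + 4500 μL = 4920 μL total → factor 4920/420 = 11.714
Step 3: 0.5 mL + 1000 μL = 1.5 mL total → factor 1.5/0.5 = 3
Step 4: 12-fold → factor 12
Step 5: 0.45 mL + 4800 μL = 5.25 mL total → factor 5.25/0.45 = 11.667
Dilution factor to tube #3 = 738; to tube #5 = 1.0332 × 10^5
[tube #3]/[tube #5] = (factor to tube #5)/(factor to tube #3) = 1.0332 × 10^5/738 = 140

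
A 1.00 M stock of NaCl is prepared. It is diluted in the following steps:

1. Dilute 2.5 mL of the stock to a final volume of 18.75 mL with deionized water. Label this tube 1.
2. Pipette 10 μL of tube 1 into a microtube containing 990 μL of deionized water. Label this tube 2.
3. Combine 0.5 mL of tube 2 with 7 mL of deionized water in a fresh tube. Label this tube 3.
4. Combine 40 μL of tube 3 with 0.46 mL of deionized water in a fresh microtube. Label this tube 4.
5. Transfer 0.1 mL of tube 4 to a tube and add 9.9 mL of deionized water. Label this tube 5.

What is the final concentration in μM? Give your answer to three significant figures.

Step 1: 2.5 mL brought to 18.75 mL → factor 18.75/2.5 = 7.5
Step 2: 10 μL + 990 μL = 1000 μL total → factor 1000/10 = 100
Step 3: 0.5 mL + 7 mL = 7.5 mL total → factor 7.5/0.5 = 15
Step 4: 40 μL + 0.46 mL = 500 μL total → factor 500/40 = 12.5
Step 5: 0.1 mL + 9.9 mL = 10 mL total → factor 10/0.1 = 100
Overall dilution factor = 7.5 × 100 × 15 × 12.5 × 100 = 1.4062 × 10^7
Final = 1.00 M / 1.4062 × 10^7 = 7.111 × 10^-8 M = 0.0711 μM

0.0711 μM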